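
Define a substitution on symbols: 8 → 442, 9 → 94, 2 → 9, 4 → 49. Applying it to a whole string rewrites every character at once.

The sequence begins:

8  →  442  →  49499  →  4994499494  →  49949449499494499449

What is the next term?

Rewriting the 20 symbols of 49949449499494499449 one by one yields 49 94 94 49 94 49 49 94 49 94 94 49 94 49 49 94 94 49 49 94; concatenated:

4994944994494994499494499449499494494994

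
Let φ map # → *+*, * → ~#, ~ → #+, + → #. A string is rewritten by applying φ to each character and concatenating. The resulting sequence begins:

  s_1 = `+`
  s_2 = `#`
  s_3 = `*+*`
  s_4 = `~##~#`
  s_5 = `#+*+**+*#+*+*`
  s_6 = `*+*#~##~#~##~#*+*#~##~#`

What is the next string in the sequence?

~##~#*+*#+*+**+*#+*+*#+*+**+*#+*+*~##~#*+*#+*+**+*#+*+*

φ(*+*#~##~#~##~#*+*#~##~#) expands symbol-by-symbol to ~# # ~# *+* #+ *+* *+* #+ *+* #+ *+* *+* #+ *+* ~# # ~# *+* #+ *+* *+* #+ *+*; joining the 23 pieces gives the next term.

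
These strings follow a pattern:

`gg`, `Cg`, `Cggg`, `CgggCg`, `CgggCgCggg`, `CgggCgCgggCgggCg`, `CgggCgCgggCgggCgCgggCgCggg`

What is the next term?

CgggCgCgggCgggCgCgggCgCgggCgggCgCgggCgggCg

Each term (from the third on) is the previous term followed by the one before it: term 3 = Cg·gg = Cggg.
Continuing: CgggCgCgggCgggCgCgggCgCggg · CgggCgCgggCgggCg gives term 8.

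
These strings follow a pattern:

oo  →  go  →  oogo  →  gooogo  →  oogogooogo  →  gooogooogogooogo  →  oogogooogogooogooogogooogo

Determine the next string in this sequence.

gooogooogogooogooogogooogogooogooogogooogo

Each term (from the third on) is the two preceding terms concatenated in order: term 3 = oo·go = oogo.
Continuing: gooogooogogooogo · oogogooogogooogooogogooogo gives term 8.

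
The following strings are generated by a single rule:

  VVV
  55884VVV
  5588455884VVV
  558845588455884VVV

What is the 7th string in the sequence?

Every step adds 55884 at the front: s(k+1) = 55884·s(k).
From 558845588455884VVV, 3 further steps: 558845588455884VVV → 55884558845588455884VVV → 5588455884558845588455884VVV → (answer).

558845588455884558845588455884VVV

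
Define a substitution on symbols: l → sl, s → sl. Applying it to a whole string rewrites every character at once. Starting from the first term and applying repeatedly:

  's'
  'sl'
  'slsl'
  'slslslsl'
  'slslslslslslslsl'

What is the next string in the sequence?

Rewriting the 16 symbols of slslslslslslslsl one by one yields sl sl sl sl sl sl sl sl sl sl sl sl sl sl sl sl; concatenated:

slslslslslslslslslslslslslslslsl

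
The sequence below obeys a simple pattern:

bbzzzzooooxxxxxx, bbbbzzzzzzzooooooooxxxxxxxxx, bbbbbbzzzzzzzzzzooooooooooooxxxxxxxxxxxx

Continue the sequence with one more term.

bbbbbbbbzzzzzzzzzzzzzooooooooooooooooxxxxxxxxxxxxxxx

Each string has the form b^{2n} z^{3n+1} o^{4n} x^{3n+3} (n = 1, 2, …).
Setting n = 4 gives 8, 13, 16, 15 characters in each block.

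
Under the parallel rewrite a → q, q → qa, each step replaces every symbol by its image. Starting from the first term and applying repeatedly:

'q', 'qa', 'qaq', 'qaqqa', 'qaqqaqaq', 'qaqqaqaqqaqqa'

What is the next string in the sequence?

qaqqaqaqqaqqaqaqqaqaq

Applying the rule to each of the 13 symbols of qaqqaqaqqaqqa gives the pieces qa q qa qa q qa q qa qa q qa qa q, which concatenate to the answer.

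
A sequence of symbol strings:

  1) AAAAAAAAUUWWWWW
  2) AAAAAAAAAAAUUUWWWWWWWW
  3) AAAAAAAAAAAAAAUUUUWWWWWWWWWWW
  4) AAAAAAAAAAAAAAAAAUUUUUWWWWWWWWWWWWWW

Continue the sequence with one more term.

Reading off run lengths: A runs 8, 11, 14, 17; U runs 2, 3, 4, 5; W runs 5, 8, 11, 14 — each is linear in n, where the shown terms are n = 2, 3, 4, 5.
For the next term, n = 6, so the run lengths are 20, 6, 17.

AAAAAAAAAAAAAAAAAAAAUUUUUUWWWWWWWWWWWWWWWWW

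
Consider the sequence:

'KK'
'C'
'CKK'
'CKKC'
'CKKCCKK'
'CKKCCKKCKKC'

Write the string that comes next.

CKKCCKKCKKCCKKCCKK

From term 3 onward, concatenate the last term with the second-to-last: C·KK = CKK, CKK·C = CKKC, …
The next term joins CKKCCKKCKKC and CKKCCKK.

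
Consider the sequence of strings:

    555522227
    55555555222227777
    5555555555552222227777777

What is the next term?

555555555555555522222227777777777

Reading off run lengths: 5 runs 4, 8, 12; 2 runs 4, 5, 6; 7 runs 1, 4, 7 — each is linear in n (n = 1, 2, …).
At n = 4 the blocks have lengths 16, 7, 10.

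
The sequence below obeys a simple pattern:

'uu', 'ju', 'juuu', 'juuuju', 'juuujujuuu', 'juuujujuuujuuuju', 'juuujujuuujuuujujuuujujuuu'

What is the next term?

juuujujuuujuuujujuuujujuuujuuujujuuujuuuju

This is a Fibonacci-style word recurrence s(k) = s(k−1)·s(k−2): e.g. ju·uu = juuu.
So term 8 is juuujujuuujuuujujuuujujuuu·juuujujuuujuuuju.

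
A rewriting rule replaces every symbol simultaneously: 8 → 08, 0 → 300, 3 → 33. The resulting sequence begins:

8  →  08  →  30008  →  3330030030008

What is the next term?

333333300300333003003330030030008

Applying the rule to each of the 13 symbols of 3330030030008 gives the pieces 33 33 33 300 300 33 300 300 33 300 300 300 08, which concatenate to the answer.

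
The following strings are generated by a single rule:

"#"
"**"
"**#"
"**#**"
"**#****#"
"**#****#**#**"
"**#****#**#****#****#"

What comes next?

From term 3 onward, concatenate the last term with the second-to-last: **·# = **#, **#·** = **#**, …
Continuing: **#****#**#****#****# · **#****#**#** gives term 8.

**#****#**#****#****#**#****#**#**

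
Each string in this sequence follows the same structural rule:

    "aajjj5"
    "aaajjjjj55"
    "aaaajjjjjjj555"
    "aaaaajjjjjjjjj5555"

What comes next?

Each string has the form a^{n} j^{2n-1} 5^{n-1}, where the shown terms are n = 2, 3, 4, 5.
At n = 6 the blocks have lengths 6, 11, 5.

aaaaaajjjjjjjjjjj55555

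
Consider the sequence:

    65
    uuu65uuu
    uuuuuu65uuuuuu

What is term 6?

Every step adds uuu to the front and uuu to the end of the previous string.
From uuuuuu65uuuuuu, 3 further steps: uuuuuu65uuuuuu → uuuuuuuuu65uuuuuuuuu → uuuuuuuuuuuu65uuuuuuuuuuuu → (answer).

uuuuuuuuuuuuuuu65uuuuuuuuuuuuuuu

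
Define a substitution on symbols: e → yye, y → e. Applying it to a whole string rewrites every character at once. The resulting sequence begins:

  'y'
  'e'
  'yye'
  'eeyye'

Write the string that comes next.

yyeyyeeeyye

Expanding eeyye: e→yye, e→yye, y→e, y→e, e→yye. Concatenated: yye yye e e yye.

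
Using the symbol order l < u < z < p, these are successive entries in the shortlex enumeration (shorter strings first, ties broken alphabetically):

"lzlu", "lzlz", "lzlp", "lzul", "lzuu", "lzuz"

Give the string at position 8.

lzzl

Stepping forward 2 times from lzuz: lzuz → lzup, then the target.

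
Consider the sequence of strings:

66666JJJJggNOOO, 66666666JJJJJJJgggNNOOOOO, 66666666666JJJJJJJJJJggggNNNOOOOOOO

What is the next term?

The n-th term is 3n-1 6's then 3n-2 J's then n g's then n-1 N's then 2n-1 O's, where the shown terms are n = 2, 3, 4.
At n = 5 the blocks have lengths 14, 13, 5, 4, 9.

66666666666666JJJJJJJJJJJJJgggggNNNNOOOOOOOOO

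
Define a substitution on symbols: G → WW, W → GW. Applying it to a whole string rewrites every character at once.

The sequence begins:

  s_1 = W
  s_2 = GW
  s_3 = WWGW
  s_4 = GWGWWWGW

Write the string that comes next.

Expanding GWGWWWGW: G→WW, W→GW, G→WW, W→GW, W→GW, W→GW, G→WW, W→GW. Concatenated: WW GW WW GW GW GW WW GW.

WWGWWWGWGWGWWWGW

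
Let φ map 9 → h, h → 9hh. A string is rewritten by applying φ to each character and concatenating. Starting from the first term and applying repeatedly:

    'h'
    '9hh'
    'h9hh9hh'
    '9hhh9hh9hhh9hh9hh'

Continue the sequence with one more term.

Applying the rule to each of the 17 symbols of 9hhh9hh9hhh9hh9hh gives the pieces h 9hh 9hh 9hh h 9hh 9hh h 9hh 9hh 9hh h 9hh 9hh h 9hh 9hh, which concatenate to the answer.

h9hh9hh9hhh9hh9hhh9hh9hh9hhh9hh9hhh9hh9hh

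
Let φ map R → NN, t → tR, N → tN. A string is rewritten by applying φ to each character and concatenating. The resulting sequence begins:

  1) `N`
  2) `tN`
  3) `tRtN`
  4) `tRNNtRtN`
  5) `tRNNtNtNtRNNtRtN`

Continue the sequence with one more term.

φ(tRNNtNtNtRNNtRtN) expands symbol-by-symbol to tR NN tN tN tR tN tR tN tR NN tN tN tR NN tR tN; joining the 16 pieces gives the next term.

tRNNtNtNtRtNtRtNtRNNtNtNtRNNtRtN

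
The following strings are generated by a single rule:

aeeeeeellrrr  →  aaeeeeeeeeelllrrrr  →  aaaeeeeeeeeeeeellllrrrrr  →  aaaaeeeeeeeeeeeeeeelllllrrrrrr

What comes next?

Term n consists of n-1 a's, followed by 3n e's, followed by n l's, followed by n+1 r's, where the shown terms are n = 2, 3, 4, 5.
At n = 6 the blocks have lengths 5, 18, 6, 7.

aaaaaeeeeeeeeeeeeeeeeeellllllrrrrrrr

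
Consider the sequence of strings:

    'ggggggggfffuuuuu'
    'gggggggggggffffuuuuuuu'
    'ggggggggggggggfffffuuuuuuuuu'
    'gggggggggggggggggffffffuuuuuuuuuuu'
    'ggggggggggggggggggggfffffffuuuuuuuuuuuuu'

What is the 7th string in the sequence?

ggggggggggggggggggggggggggfffffffffuuuuuuuuuuuuuuuuu

The n-th term is 3n+2 g's then n+1 f's then 2n+1 u's, where the shown terms are n = 2, 3, 4, 5, 6.
For term 7, n = 8, so the run lengths are 26, 9, 17.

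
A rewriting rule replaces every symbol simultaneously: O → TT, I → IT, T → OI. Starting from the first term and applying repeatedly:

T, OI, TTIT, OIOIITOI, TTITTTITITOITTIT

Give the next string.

Rewriting the 16 symbols of TTITTTITITOITTIT one by one yields OI OI IT OI OI OI IT OI IT OI TT IT OI OI IT OI; concatenated:

OIOIITOIOIOIITOIITOITTITOIOIITOI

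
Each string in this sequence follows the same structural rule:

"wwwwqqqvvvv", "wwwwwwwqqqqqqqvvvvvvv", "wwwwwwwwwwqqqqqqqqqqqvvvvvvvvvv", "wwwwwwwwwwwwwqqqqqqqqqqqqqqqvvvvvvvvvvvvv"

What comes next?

Reading off run lengths: w runs 4, 7, 10, 13; q runs 3, 7, 11, 15; v runs 4, 7, 10, 13 — each is linear in n (n = 1, 2, …).
Setting n = 5 gives 16, 19, 16 characters in each block.

wwwwwwwwwwwwwwwwqqqqqqqqqqqqqqqqqqqvvvvvvvvvvvvvvvv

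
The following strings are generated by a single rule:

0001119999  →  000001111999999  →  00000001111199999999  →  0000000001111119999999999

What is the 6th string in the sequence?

00000000000001111111199999999999999

The n-th term is 2n-1 0's then n+1 1's then 2n 9's, where the shown terms are n = 2, 3, 4, 5.
Setting n = 7 gives 13, 8, 14 characters in each block.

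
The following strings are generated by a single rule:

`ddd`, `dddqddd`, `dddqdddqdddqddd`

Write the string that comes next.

dddqdddqdddqdddqdddqdddqdddqddd

s(k+1) = s(k)·q·s(k) — each term doubles the last with 'q' between the halves.
One more doubling of dddqdddqdddqddd gives the answer.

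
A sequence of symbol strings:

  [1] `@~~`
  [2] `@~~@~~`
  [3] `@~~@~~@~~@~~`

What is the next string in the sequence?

Each string is two copies of the previous one concatenated.
One more doubling of @~~@~~@~~@~~ gives the answer.

@~~@~~@~~@~~@~~@~~@~~@~~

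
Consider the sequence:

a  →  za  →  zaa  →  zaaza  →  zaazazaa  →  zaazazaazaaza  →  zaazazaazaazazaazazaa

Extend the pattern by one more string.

zaazazaazaazazaazazaazaazazaazaaza

From term 3 onward, concatenate the last term with the second-to-last: za·a = zaa, zaa·za = zaaza, …
So term 8 is zaazazaazaazazaazazaa·zaazazaazaaza.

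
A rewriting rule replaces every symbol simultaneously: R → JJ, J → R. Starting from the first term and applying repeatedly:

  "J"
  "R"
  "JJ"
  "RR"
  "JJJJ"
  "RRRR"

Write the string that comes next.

JJJJJJJJ

Expanding RRRR: R→JJ, R→JJ, R→JJ, R→JJ. Concatenated: JJ JJ JJ JJ.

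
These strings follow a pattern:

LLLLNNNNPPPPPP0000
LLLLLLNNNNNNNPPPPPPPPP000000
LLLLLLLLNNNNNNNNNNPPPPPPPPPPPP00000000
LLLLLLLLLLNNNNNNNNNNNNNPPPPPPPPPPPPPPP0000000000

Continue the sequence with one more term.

LLLLLLLLLLLLNNNNNNNNNNNNNNNNPPPPPPPPPPPPPPPPPP000000000000

Reading off run lengths: L runs 4, 6, 8, 10; N runs 4, 7, 10, 13; P runs 6, 9, 12, 15; 0 runs 4, 6, 8, 10 — each is linear in n (n = 1, 2, …).
For the next term, n = 5, so the run lengths are 12, 16, 18, 12.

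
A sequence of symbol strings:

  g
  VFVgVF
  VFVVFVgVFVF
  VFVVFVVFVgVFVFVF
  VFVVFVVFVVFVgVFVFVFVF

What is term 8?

VFVVFVVFVVFVVFVVFVVFVgVFVFVFVFVFVFVF

Every step adds VFV to the front and VF to the end of the previous string.
From VFVVFVVFVVFVgVFVFVFVF, 3 further steps: VFVVFVVFVVFVgVFVFVFVF → VFVVFVVFVVFVVFVgVFVFVFVFVF → VFVVFVVFVVFVVFVVFVgVFVFVFVFVFVF → (answer).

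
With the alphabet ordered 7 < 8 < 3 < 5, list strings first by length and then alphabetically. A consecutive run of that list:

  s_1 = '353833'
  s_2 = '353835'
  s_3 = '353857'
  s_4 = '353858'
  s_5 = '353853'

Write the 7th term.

Continuing the enumeration 2 steps past 353853: 353853 → 353855 → (answer).

353377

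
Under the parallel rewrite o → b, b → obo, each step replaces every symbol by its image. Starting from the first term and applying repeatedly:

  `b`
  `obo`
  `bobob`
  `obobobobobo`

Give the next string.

Rewriting each symbol of obobobobobo: o→b, b→obo, o→b, b→obo, o→b, b→obo, o→b, b→obo, o→b, b→obo, o→b, which concatenates to b obo b obo b obo b obo b obo b.

bobobobobobobobobobob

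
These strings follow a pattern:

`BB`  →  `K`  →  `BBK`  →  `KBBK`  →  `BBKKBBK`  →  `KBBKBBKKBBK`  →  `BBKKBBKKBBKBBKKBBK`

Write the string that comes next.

KBBKBBKKBBKBBKKBBKKBBKBBKKBBK

This is a Fibonacci-style word recurrence s(k) = s(k−2)·s(k−1): e.g. BB·K = BBK.
The next term joins KBBKBBKKBBK and BBKKBBKKBBKBBKKBBK.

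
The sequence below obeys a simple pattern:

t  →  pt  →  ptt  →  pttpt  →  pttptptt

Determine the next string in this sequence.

pttptpttpttpt

Each term (from the third on) is the previous term followed by the one before it: term 3 = pt·t = ptt.
So term 6 is pttptptt·pttpt.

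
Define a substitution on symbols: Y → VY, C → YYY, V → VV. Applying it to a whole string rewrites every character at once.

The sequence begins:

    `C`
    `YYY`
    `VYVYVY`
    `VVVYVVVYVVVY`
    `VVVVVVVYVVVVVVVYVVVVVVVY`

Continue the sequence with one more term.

Replace each of the 24 characters of VVVVVVVYVVVVVVVYVVVVVVVY in place — VV VV VV VV VV VV VV VY VV VV VV VV VV VV VV VY VV VV VV VV VV VV VV VY — and concatenate.

VVVVVVVVVVVVVVVYVVVVVVVVVVVVVVVYVVVVVVVVVVVVVVVY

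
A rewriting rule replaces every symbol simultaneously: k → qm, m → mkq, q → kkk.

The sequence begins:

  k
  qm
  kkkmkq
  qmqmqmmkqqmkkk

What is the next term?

Replace each of the 14 characters of qmqmqmmkqqmkkk in place — kkk mkq kkk mkq kkk mkq mkq qm kkk kkk mkq qm qm qm — and concatenate.

kkkmkqkkkmkqkkkmkqmkqqmkkkkkkmkqqmqmqm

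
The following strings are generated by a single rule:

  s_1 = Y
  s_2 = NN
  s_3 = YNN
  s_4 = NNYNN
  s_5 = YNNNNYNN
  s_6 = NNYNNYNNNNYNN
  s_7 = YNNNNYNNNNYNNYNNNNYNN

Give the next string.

NNYNNYNNNNYNNYNNNNYNNNNYNNYNNNNYNN

Each term (from the third on) is the two preceding terms concatenated in order: term 3 = Y·NN = YNN.
The next term joins NNYNNYNNNNYNN and YNNNNYNNNNYNNYNNNNYNN.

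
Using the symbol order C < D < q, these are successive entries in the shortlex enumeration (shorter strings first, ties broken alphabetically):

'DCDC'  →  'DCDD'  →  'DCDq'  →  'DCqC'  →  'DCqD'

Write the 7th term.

DDCC

Stepping forward 2 times from DCqD: DCqD → DCqq, then the target.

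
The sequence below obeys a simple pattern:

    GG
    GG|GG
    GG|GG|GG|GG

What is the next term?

GG|GG|GG|GG|GG|GG|GG|GG

Every step duplicates the string with '|' between the halves.
So the next term is two copies of GG|GG|GG|GG with '|' between the halves.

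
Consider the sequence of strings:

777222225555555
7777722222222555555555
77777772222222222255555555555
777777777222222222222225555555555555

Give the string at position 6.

77777777777772222222222222222222255555555555555555

Reading off run lengths: 7 runs 3, 5, 7, 9; 2 runs 5, 8, 11, 14; 5 runs 7, 9, 11, 13 — each is linear in n, where the shown terms are n = 2, 3, 4, 5.
Setting n = 7 gives 13, 20, 17 characters in each block.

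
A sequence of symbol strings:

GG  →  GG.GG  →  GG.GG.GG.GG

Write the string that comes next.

Each string is two copies of the previous one joined by '.'.
Doubling GG.GG.GG.GG with '.' between the halves:

GG.GG.GG.GG.GG.GG.GG.GG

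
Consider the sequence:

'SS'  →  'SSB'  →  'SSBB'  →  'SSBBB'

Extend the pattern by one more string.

The strings grow by a fixed suffix B each time.
Applying this once more to SSBBB:

SSBBBB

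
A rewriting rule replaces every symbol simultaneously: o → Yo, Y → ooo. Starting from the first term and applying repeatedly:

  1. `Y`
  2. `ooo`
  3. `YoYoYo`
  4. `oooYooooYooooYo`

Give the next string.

Rewriting the 15 symbols of oooYooooYooooYo one by one yields Yo Yo Yo ooo Yo Yo Yo Yo ooo Yo Yo Yo Yo ooo Yo; concatenated:

YoYoYooooYoYoYoYooooYoYoYoYooooYo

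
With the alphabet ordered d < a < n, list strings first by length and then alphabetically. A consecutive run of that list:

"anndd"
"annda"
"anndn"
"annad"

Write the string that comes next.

The successor of annad increments the rightmost position that isn't already n and resets every position after it to d.

annaa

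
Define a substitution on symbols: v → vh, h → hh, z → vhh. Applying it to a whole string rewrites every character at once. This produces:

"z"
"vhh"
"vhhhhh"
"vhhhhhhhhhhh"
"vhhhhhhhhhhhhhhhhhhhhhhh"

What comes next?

Applying the rule to each of the 24 symbols of vhhhhhhhhhhhhhhhhhhhhhhh gives the pieces vh hh hh hh hh hh hh hh hh hh hh hh hh hh hh hh hh hh hh hh hh hh hh hh, which concatenate to the answer.

vhhhhhhhhhhhhhhhhhhhhhhhhhhhhhhhhhhhhhhhhhhhhhhh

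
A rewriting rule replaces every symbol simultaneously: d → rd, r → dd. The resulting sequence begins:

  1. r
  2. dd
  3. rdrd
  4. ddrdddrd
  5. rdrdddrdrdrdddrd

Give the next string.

φ(rdrdddrdrdrdddrd) expands symbol-by-symbol to dd rd dd rd rd rd dd rd dd rd dd rd rd rd dd rd; joining the 16 pieces gives the next term.

ddrdddrdrdrdddrdddrdddrdrdrdddrd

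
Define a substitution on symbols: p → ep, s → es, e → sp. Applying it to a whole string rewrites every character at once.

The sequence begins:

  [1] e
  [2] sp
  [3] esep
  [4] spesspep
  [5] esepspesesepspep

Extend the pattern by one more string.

φ(esepspesesepspep) expands symbol-by-symbol to sp es sp ep es ep sp es sp es sp ep es ep sp ep; joining the 16 pieces gives the next term.

spesspepesepspesspesspepesepspep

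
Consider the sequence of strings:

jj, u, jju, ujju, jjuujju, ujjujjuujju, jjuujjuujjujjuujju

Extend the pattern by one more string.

Each term (from the third on) is the two preceding terms concatenated in order: term 3 = jj·u = jju.
The next term joins ujjujjuujju and jjuujjuujjujjuujju.

ujjujjuujjujjuujjuujjujjuujju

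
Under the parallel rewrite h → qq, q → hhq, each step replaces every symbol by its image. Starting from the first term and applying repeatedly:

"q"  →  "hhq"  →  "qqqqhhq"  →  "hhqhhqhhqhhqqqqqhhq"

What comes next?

Applying the rule to each of the 19 symbols of hhqhhqhhqhhqqqqqhhq gives the pieces qq qq hhq qq qq hhq qq qq hhq qq qq hhq hhq hhq hhq hhq qq qq hhq, which concatenate to the answer.

qqqqhhqqqqqhhqqqqqhhqqqqqhhqhhqhhqhhqhhqqqqqhhq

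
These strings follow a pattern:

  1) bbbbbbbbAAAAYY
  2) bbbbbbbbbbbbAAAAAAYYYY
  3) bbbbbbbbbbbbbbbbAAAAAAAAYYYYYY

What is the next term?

bbbbbbbbbbbbbbbbbbbbAAAAAAAAAAYYYYYYYY

Term n consists of 4n b's, followed by 2n A's, followed by 2n-2 Y's, where the shown terms are n = 2, 3, 4.
For the next term, n = 5, so the run lengths are 20, 10, 8.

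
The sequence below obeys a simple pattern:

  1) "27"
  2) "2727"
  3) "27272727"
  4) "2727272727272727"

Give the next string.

Each string is two copies of the previous one concatenated.
Doubling 2727272727272727:

27272727272727272727272727272727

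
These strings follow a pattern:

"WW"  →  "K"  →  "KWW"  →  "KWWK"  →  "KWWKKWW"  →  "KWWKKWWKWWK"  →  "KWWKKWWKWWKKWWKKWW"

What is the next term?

KWWKKWWKWWKKWWKKWWKWWKKWWKWWK

From term 3 onward, concatenate the last term with the second-to-last: K·WW = KWW, KWW·K = KWWK, …
So term 8 is KWWKKWWKWWKKWWKKWW·KWWKKWWKWWK.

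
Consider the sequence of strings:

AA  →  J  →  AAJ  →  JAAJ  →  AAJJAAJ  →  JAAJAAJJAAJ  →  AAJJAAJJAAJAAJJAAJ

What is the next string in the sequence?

From term 3 onward, concatenate the second-to-last term with the last: AA·J = AAJ, J·AAJ = JAAJ, …
So term 8 is JAAJAAJJAAJ·AAJJAAJJAAJAAJJAAJ.

JAAJAAJJAAJAAJJAAJJAAJAAJJAAJ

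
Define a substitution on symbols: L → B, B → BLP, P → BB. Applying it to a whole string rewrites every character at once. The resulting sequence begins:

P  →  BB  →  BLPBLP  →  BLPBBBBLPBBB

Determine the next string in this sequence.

BLPBBBBLPBLPBLPBLPBBBBLPBLPBLP

Rewriting each symbol of BLPBBBBLPBBB: B→BLP, L→B, P→BB, B→BLP, B→BLP, B→BLP, B→BLP, L→B, P→BB, B→BLP, B→BLP, B→BLP, which concatenates to BLP B BB BLP BLP BLP BLP B BB BLP BLP BLP.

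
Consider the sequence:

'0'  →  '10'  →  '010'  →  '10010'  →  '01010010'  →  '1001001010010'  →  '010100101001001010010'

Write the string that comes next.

1001001010010010100101001001010010

This is a Fibonacci-style word recurrence s(k) = s(k−2)·s(k−1): e.g. 0·10 = 010.
Continuing: 1001001010010 · 010100101001001010010 gives term 8.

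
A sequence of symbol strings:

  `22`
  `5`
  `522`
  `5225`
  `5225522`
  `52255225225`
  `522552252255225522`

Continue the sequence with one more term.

52255225225522552252255225225

Each term (from the third on) is the previous term followed by the one before it: term 3 = 5·22 = 522.
Continuing: 522552252255225522 · 52255225225 gives term 8.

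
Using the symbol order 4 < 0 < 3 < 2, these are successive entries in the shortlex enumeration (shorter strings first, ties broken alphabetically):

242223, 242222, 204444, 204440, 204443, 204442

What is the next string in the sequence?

Find the rightmost character of 204442 below 2, bump it to the next letter, and reset everything to its right to 4.

204404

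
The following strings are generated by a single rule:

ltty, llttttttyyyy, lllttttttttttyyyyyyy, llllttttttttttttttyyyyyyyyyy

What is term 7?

The n-th term is n l's then 4n-2 t's then 3n-2 y's (n = 1, 2, …).
For term 7, n = 7, so the run lengths are 7, 26, 19.

lllllllttttttttttttttttttttttttttyyyyyyyyyyyyyyyyyyy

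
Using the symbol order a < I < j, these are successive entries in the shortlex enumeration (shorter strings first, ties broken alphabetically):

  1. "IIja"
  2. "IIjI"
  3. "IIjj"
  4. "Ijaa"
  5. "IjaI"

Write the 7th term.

IjIa

Advancing 2 positions from IjaI through IjaI → Ijaj reaches term 7.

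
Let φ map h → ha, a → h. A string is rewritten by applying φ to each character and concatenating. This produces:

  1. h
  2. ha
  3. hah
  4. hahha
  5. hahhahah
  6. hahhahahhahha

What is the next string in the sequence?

Replace each of the 13 characters of hahhahahhahha in place — ha h ha ha h ha h ha ha h ha ha h — and concatenate.

hahhahahhahhahahhahah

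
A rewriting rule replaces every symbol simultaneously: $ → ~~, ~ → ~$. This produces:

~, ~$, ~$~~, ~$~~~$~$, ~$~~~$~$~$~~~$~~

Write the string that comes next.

φ(~$~~~$~$~$~~~$~~) expands symbol-by-symbol to ~$ ~~ ~$ ~$ ~$ ~~ ~$ ~~ ~$ ~~ ~$ ~$ ~$ ~~ ~$ ~$; joining the 16 pieces gives the next term.

~$~~~$~$~$~~~$~~~$~~~$~$~$~~~$~$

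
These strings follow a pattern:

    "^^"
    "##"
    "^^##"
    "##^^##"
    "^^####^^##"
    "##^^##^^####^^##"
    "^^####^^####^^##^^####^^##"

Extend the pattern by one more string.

##^^##^^####^^##^^####^^####^^##^^####^^##

This is a Fibonacci-style word recurrence s(k) = s(k−2)·s(k−1): e.g. ^^·## = ^^##.
So term 8 is ##^^##^^####^^##·^^####^^####^^##^^####^^##.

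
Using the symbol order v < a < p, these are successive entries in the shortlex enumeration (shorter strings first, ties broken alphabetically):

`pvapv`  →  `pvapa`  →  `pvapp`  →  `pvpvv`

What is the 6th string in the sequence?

Stepping forward 2 times from pvpvv: pvpvv → pvpva, then the target.

pvpvp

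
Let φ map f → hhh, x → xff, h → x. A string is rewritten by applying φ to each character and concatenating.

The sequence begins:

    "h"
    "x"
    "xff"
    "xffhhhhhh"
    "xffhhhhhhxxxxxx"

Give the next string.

Replace each of the 15 characters of xffhhhhhhxxxxxx in place — xff hhh hhh x x x x x x xff xff xff xff xff xff — and concatenate.

xffhhhhhhxxxxxxxffxffxffxffxffxff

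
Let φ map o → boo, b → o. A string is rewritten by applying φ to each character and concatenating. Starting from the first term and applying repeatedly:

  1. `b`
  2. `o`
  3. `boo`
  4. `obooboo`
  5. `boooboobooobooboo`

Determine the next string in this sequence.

Rewriting the 17 symbols of boooboobooobooboo one by one yields o boo boo boo o boo boo o boo boo boo o boo boo o boo boo; concatenated:

obooboobooobooboooboobooboooboobooobooboo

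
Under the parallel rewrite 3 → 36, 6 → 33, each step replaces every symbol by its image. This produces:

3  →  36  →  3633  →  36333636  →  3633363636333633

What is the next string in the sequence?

36333636363336333633363636333636

φ(3633363636333633) expands symbol-by-symbol to 36 33 36 36 36 33 36 33 36 33 36 36 36 33 36 36; joining the 16 pieces gives the next term.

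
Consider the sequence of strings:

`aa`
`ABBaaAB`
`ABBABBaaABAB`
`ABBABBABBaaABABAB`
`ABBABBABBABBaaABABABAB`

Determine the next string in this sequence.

Every step adds ABB to the front and AB to the end of the previous string.
Applying this once more to ABBABBABBABBaaABABABAB:

ABBABBABBABBABBaaABABABABAB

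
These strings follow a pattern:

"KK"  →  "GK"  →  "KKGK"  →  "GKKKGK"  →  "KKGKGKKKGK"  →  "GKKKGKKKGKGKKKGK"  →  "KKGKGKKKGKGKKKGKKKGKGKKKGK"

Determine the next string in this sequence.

This is a Fibonacci-style word recurrence s(k) = s(k−2)·s(k−1): e.g. KK·GK = KKGK.
So term 8 is GKKKGKKKGKGKKKGK·KKGKGKKKGKGKKKGKKKGKGKKKGK.

GKKKGKKKGKGKKKGKKKGKGKKKGKGKKKGKKKGKGKKKGK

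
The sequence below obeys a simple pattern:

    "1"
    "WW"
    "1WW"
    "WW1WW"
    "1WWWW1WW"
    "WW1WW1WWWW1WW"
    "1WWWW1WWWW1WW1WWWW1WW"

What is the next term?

From term 3 onward, concatenate the second-to-last term with the last: 1·WW = 1WW, WW·1WW = WW1WW, …
So term 8 is WW1WW1WWWW1WW·1WWWW1WWWW1WW1WWWW1WW.

WW1WW1WWWW1WW1WWWW1WWWW1WW1WWWW1WW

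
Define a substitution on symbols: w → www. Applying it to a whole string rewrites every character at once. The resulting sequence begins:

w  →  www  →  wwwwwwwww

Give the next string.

wwwwwwwwwwwwwwwwwwwwwwwwwww

Rewriting each symbol of wwwwwwwww: w→www, w→www, w→www, w→www, w→www, w→www, w→www, w→www, w→www, which concatenates to www www www www www www www www www.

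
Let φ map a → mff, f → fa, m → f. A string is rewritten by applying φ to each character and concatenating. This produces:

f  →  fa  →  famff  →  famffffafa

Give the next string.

Expanding famffffafa: f→fa, a→mff, m→f, f→fa, f→fa, f→fa, f→fa, a→mff, f→fa, a→mff. Concatenated: fa mff f fa fa fa fa mff fa mff.

famffffafafafamfffamff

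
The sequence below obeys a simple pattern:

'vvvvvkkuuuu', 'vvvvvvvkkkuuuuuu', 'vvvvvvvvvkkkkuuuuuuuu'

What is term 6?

Reading off run lengths: v runs 5, 7, 9; k runs 2, 3, 4; u runs 4, 6, 8 — each is linear in n, where the shown terms are n = 2, 3, 4.
At n = 7 the blocks have lengths 15, 7, 14.

vvvvvvvvvvvvvvvkkkkkkkuuuuuuuuuuuuuu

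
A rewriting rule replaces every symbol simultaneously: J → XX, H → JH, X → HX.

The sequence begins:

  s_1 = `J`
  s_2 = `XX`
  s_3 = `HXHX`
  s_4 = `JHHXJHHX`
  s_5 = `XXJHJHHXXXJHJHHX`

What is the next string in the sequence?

Applying the rule to each of the 16 symbols of XXJHJHHXXXJHJHHX gives the pieces HX HX XX JH XX JH JH HX HX HX XX JH XX JH JH HX, which concatenate to the answer.

HXHXXXJHXXJHJHHXHXHXXXJHXXJHJHHX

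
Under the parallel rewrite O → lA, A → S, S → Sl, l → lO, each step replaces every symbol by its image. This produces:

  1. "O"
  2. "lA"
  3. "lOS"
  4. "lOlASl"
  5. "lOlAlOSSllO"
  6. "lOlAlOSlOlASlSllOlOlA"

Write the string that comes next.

φ(lOlAlOSlOlASlSllOlOlA) expands symbol-by-symbol to lO lA lO S lO lA Sl lO lA lO S Sl lO Sl lO lO lA lO lA lO S; joining the 21 pieces gives the next term.

lOlAlOSlOlASllOlAlOSSllOSllOlOlAlOlAlOS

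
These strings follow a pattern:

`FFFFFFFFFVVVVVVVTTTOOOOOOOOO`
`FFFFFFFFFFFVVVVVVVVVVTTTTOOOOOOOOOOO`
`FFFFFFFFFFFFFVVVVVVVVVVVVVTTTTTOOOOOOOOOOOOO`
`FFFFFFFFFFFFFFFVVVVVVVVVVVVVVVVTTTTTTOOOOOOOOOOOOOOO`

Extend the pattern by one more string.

FFFFFFFFFFFFFFFFFVVVVVVVVVVVVVVVVVVVTTTTTTTOOOOOOOOOOOOOOOOO

Each string has the form F^{2n+3} V^{3n-2} T^{n} O^{2n+3}, where the shown terms are n = 3, 4, 5, 6.
Setting n = 7 gives 17, 19, 7, 17 characters in each block.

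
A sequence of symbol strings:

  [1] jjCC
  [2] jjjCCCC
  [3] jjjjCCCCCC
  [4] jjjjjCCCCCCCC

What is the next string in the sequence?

Reading off run lengths: j runs 2, 3, 4, 5; C runs 2, 4, 6, 8 — each is linear in n (n = 1, 2, …).
Setting n = 5 gives 6, 10 characters in each block.

jjjjjjCCCCCCCCCC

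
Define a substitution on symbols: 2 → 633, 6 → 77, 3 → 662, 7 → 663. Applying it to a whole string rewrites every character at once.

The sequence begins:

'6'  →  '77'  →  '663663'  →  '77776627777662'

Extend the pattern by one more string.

Applying the rule to each of the 14 symbols of 77776627777662 gives the pieces 663 663 663 663 77 77 633 663 663 663 663 77 77 633, which concatenate to the answer.

66366366366377776336636636636637777633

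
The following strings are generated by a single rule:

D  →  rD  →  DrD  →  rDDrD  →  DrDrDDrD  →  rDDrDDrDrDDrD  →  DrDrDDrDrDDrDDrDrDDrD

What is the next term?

rDDrDDrDrDDrDDrDrDDrDrDDrDDrDrDDrD

From term 3 onward, concatenate the second-to-last term with the last: D·rD = DrD, rD·DrD = rDDrD, …
The next term joins rDDrDDrDrDDrD and DrDrDDrDrDDrDDrDrDDrD.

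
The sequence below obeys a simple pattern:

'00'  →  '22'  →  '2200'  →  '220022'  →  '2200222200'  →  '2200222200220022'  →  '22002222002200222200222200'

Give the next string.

220022220022002222002222002200222200220022

Each term (from the third on) is the previous term followed by the one before it: term 3 = 22·00 = 2200.
Continuing: 22002222002200222200222200 · 2200222200220022 gives term 8.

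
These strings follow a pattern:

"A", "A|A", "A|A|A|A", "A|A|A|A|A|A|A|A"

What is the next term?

Every step duplicates the string with '|' between the halves.
So the next term is two copies of A|A|A|A|A|A|A|A with '|' between the halves.

A|A|A|A|A|A|A|A|A|A|A|A|A|A|A|A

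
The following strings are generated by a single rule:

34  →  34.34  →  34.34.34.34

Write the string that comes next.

34.34.34.34.34.34.34.34

Every step duplicates the string with '.' between the halves.
So the next term is two copies of 34.34.34.34 with '.' between the halves.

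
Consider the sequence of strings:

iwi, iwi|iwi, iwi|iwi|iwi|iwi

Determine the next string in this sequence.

Every step duplicates the string with '|' between the halves.
One more doubling of iwi|iwi|iwi|iwi gives the answer.

iwi|iwi|iwi|iwi|iwi|iwi|iwi|iwi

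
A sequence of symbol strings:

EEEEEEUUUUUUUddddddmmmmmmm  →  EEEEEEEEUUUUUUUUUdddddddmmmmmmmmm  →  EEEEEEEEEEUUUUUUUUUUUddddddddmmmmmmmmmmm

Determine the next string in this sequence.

The n-th term is 2n E's then 2n+1 U's then n+3 d's then 2n+1 m's, where the shown terms are n = 3, 4, 5.
Setting n = 6 gives 12, 13, 9, 13 characters in each block.

EEEEEEEEEEEEUUUUUUUUUUUUUdddddddddmmmmmmmmmmmmm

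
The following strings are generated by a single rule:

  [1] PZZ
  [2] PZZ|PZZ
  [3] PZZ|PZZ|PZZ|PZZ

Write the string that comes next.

s(k+1) = s(k)·|·s(k) — each term doubles the last with '|' between the halves.
Doubling PZZ|PZZ|PZZ|PZZ with '|' between the halves:

PZZ|PZZ|PZZ|PZZ|PZZ|PZZ|PZZ|PZZ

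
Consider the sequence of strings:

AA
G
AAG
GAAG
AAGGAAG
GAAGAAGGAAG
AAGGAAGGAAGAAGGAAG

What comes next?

This is a Fibonacci-style word recurrence s(k) = s(k−2)·s(k−1): e.g. AA·G = AAG.
So term 8 is GAAGAAGGAAG·AAGGAAGGAAGAAGGAAG.

GAAGAAGGAAGAAGGAAGGAAGAAGGAAG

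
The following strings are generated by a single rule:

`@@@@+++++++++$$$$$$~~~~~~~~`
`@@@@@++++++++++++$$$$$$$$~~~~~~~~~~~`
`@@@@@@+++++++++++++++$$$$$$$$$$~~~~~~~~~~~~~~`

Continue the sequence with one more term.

The n-th term is n+1 @'s then 3n +'s then 2n $'s then 3n-1 ~'s, where the shown terms are n = 3, 4, 5.
At n = 6 the blocks have lengths 7, 18, 12, 17.

@@@@@@@++++++++++++++++++$$$$$$$$$$$$~~~~~~~~~~~~~~~~~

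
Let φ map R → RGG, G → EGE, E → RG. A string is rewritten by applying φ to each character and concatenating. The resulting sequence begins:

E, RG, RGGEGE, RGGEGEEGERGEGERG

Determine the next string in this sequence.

Rewriting the 16 symbols of RGGEGEEGERGEGERG one by one yields RGG EGE EGE RG EGE RG RG EGE RG RGG EGE RG EGE RG RGG EGE; concatenated:

RGGEGEEGERGEGERGRGEGERGRGGEGERGEGERGRGGEGE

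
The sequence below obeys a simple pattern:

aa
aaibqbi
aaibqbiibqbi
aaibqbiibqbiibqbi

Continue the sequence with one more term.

aaibqbiibqbiibqbiibqbi

Each term is the previous one with ibqbi appended.
One more step from aaibqbiibqbiibqbi gives the answer.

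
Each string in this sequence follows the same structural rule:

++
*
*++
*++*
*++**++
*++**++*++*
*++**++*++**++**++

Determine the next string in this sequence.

From term 3 onward, concatenate the last term with the second-to-last: *·++ = *++, *++·* = *++*, …
The next term joins *++**++*++**++**++ and *++**++*++*.

*++**++*++**++**++*++**++*++*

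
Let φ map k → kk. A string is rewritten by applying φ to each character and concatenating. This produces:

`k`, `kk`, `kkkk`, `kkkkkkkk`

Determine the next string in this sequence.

kkkkkkkkkkkkkkkk

Apply φ to kkkkkkkk symbol by symbol: k→kk, k→kk, k→kk, k→kk, k→kk, k→kk, k→kk, k→kk; joined: kk kk kk kk kk kk kk kk.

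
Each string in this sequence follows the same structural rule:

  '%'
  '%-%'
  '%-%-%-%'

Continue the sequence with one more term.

s(k+1) = s(k)·-·s(k) — each term doubles the last with '-' between the halves.
So the next term is two copies of %-%-%-% with '-' between the halves.

%-%-%-%-%-%-%-%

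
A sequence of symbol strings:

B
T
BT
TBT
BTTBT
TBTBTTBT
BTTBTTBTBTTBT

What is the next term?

This is a Fibonacci-style word recurrence s(k) = s(k−2)·s(k−1): e.g. B·T = BT.
So term 8 is TBTBTTBT·BTTBTTBTBTTBT.

TBTBTTBTBTTBTTBTBTTBT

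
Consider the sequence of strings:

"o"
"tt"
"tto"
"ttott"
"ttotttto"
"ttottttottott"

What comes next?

ttottttottottttotttto

Each term (from the third on) is the previous term followed by the one before it: term 3 = tt·o = tto.
The next term joins ttottttottott and ttotttto.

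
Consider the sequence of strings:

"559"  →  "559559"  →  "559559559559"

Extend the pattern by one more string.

559559559559559559559559

Every step duplicates the string.
One more doubling of 559559559559 gives the answer.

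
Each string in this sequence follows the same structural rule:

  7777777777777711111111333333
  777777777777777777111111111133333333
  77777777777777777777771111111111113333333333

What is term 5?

777777777777777777777777777777111111111111111133333333333333

Each string has the form 7^{4n+2} 1^{2n+2} 3^{2n}, where the shown terms are n = 3, 4, 5.
Setting n = 7 gives 30, 16, 14 characters in each block.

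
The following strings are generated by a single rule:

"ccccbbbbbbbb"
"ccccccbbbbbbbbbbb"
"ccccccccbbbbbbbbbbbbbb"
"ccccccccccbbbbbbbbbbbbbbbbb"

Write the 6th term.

The n-th term is 2n c's then 3n+2 b's, where the shown terms are n = 2, 3, 4, 5.
For term 6, n = 7, so the run lengths are 14, 23.

ccccccccccccccbbbbbbbbbbbbbbbbbbbbbbb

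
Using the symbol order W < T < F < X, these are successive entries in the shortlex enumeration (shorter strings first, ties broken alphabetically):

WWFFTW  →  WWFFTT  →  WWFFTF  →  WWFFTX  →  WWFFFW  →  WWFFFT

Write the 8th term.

Continuing the enumeration 2 steps past WWFFFT: WWFFFT → WWFFFF → (answer).

WWFFFX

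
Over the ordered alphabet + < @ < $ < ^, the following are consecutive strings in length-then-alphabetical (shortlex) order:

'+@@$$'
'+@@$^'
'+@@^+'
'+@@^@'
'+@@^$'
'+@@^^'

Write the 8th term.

+@$+@

Advancing 2 positions from +@@^^ through +@@^^ → +@$++ reaches term 8.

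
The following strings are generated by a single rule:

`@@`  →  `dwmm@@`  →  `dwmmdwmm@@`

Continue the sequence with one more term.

Every step adds dwmm at the front: s(k+1) = dwmm·s(k).
So the next term is dwmm·dwmmdwmm@@.

dwmmdwmmdwmm@@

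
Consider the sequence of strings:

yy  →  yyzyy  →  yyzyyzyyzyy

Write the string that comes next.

s(k+1) = s(k)·z·s(k) — each term doubles the last with 'z' between the halves.
Doubling yyzyyzyyzyy with 'z' between the halves:

yyzyyzyyzyyzyyzyyzyyzyy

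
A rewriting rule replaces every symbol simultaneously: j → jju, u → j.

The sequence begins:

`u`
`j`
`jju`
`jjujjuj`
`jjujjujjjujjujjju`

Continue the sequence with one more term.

Replace each of the 17 characters of jjujjujjjujjujjju in place — jju jju j jju jju j jju jju jju j jju jju j jju jju jju j — and concatenate.

jjujjujjjujjujjjujjujjujjjujjujjjujjujjuj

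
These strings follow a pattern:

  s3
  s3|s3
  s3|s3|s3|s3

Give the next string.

Every step duplicates the string with '|' between the halves.
So the next term is two copies of s3|s3|s3|s3 with '|' between the halves.

s3|s3|s3|s3|s3|s3|s3|s3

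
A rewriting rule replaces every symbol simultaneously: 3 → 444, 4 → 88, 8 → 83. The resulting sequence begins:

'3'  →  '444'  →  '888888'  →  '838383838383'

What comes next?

Apply φ to 838383838383 symbol by symbol: 8→83, 3→444, 8→83, 3→444, 8→83, 3→444, 8→83, 3→444, 8→83, 3→444, 8→83, 3→444; joined: 83 444 83 444 83 444 83 444 83 444 83 444.

834448344483444834448344483444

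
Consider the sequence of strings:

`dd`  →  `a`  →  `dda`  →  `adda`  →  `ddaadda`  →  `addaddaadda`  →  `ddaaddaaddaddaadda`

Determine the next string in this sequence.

This is a Fibonacci-style word recurrence s(k) = s(k−2)·s(k−1): e.g. dd·a = dda.
Continuing: addaddaadda · ddaaddaaddaddaadda gives term 8.

addaddaaddaddaaddaaddaddaadda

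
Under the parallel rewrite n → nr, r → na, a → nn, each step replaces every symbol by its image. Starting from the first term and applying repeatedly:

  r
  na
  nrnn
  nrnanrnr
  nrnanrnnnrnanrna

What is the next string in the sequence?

Rewriting the 16 symbols of nrnanrnnnrnanrna one by one yields nr na nr nn nr na nr nr nr na nr nn nr na nr nn; concatenated:

nrnanrnnnrnanrnrnrnanrnnnrnanrnn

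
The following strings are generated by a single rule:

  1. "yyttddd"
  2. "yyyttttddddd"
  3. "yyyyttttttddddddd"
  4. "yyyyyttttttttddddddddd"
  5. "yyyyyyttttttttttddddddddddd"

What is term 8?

yyyyyyyyyttttttttttttttttddddddddddddddddd

Each string has the form y^{n+1} t^{2n} d^{2n+1} (n = 1, 2, …).
At n = 8 the blocks have lengths 9, 16, 17.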